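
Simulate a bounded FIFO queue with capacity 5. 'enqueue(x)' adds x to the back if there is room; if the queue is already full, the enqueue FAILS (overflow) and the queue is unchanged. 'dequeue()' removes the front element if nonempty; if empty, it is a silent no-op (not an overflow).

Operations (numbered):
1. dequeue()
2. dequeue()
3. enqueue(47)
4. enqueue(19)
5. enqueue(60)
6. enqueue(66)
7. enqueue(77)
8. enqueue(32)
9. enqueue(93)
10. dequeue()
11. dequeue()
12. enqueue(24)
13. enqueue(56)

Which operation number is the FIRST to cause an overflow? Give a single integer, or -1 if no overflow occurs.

Answer: 8

Derivation:
1. dequeue(): empty, no-op, size=0
2. dequeue(): empty, no-op, size=0
3. enqueue(47): size=1
4. enqueue(19): size=2
5. enqueue(60): size=3
6. enqueue(66): size=4
7. enqueue(77): size=5
8. enqueue(32): size=5=cap → OVERFLOW (fail)
9. enqueue(93): size=5=cap → OVERFLOW (fail)
10. dequeue(): size=4
11. dequeue(): size=3
12. enqueue(24): size=4
13. enqueue(56): size=5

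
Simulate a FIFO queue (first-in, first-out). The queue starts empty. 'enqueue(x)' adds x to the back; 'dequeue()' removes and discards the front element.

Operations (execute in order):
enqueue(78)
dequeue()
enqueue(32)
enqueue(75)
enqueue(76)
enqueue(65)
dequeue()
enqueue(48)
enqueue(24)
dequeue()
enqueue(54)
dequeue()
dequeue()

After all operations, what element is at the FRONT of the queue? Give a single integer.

Answer: 48

Derivation:
enqueue(78): queue = [78]
dequeue(): queue = []
enqueue(32): queue = [32]
enqueue(75): queue = [32, 75]
enqueue(76): queue = [32, 75, 76]
enqueue(65): queue = [32, 75, 76, 65]
dequeue(): queue = [75, 76, 65]
enqueue(48): queue = [75, 76, 65, 48]
enqueue(24): queue = [75, 76, 65, 48, 24]
dequeue(): queue = [76, 65, 48, 24]
enqueue(54): queue = [76, 65, 48, 24, 54]
dequeue(): queue = [65, 48, 24, 54]
dequeue(): queue = [48, 24, 54]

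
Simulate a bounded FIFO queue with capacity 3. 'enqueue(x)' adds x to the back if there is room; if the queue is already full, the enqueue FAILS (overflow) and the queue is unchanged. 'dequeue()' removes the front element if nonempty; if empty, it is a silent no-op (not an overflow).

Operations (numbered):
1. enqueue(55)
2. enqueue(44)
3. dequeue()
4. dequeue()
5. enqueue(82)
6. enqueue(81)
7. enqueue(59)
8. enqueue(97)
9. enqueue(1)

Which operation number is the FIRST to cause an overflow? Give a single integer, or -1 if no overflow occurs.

1. enqueue(55): size=1
2. enqueue(44): size=2
3. dequeue(): size=1
4. dequeue(): size=0
5. enqueue(82): size=1
6. enqueue(81): size=2
7. enqueue(59): size=3
8. enqueue(97): size=3=cap → OVERFLOW (fail)
9. enqueue(1): size=3=cap → OVERFLOW (fail)

Answer: 8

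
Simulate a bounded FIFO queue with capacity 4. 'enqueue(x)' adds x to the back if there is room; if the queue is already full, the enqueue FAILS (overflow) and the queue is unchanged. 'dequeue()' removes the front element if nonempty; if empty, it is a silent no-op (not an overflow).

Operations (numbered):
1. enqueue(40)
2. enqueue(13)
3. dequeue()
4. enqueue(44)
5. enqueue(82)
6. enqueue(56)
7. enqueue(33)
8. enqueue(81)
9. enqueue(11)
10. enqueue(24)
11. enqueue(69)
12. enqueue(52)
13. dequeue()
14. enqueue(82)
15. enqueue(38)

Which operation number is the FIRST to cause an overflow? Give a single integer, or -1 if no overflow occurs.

Answer: 7

Derivation:
1. enqueue(40): size=1
2. enqueue(13): size=2
3. dequeue(): size=1
4. enqueue(44): size=2
5. enqueue(82): size=3
6. enqueue(56): size=4
7. enqueue(33): size=4=cap → OVERFLOW (fail)
8. enqueue(81): size=4=cap → OVERFLOW (fail)
9. enqueue(11): size=4=cap → OVERFLOW (fail)
10. enqueue(24): size=4=cap → OVERFLOW (fail)
11. enqueue(69): size=4=cap → OVERFLOW (fail)
12. enqueue(52): size=4=cap → OVERFLOW (fail)
13. dequeue(): size=3
14. enqueue(82): size=4
15. enqueue(38): size=4=cap → OVERFLOW (fail)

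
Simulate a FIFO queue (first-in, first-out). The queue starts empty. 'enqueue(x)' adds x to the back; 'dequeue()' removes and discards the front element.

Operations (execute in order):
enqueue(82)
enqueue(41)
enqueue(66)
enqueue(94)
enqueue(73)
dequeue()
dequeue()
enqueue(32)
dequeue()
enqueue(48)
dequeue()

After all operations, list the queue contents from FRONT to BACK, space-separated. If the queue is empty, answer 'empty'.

Answer: 73 32 48

Derivation:
enqueue(82): [82]
enqueue(41): [82, 41]
enqueue(66): [82, 41, 66]
enqueue(94): [82, 41, 66, 94]
enqueue(73): [82, 41, 66, 94, 73]
dequeue(): [41, 66, 94, 73]
dequeue(): [66, 94, 73]
enqueue(32): [66, 94, 73, 32]
dequeue(): [94, 73, 32]
enqueue(48): [94, 73, 32, 48]
dequeue(): [73, 32, 48]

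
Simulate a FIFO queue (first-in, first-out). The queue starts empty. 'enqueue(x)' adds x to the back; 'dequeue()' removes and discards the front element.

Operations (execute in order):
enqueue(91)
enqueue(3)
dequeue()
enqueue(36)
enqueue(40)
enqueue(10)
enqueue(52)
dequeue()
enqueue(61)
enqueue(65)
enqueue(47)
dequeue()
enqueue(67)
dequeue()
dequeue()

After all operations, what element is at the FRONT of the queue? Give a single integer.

enqueue(91): queue = [91]
enqueue(3): queue = [91, 3]
dequeue(): queue = [3]
enqueue(36): queue = [3, 36]
enqueue(40): queue = [3, 36, 40]
enqueue(10): queue = [3, 36, 40, 10]
enqueue(52): queue = [3, 36, 40, 10, 52]
dequeue(): queue = [36, 40, 10, 52]
enqueue(61): queue = [36, 40, 10, 52, 61]
enqueue(65): queue = [36, 40, 10, 52, 61, 65]
enqueue(47): queue = [36, 40, 10, 52, 61, 65, 47]
dequeue(): queue = [40, 10, 52, 61, 65, 47]
enqueue(67): queue = [40, 10, 52, 61, 65, 47, 67]
dequeue(): queue = [10, 52, 61, 65, 47, 67]
dequeue(): queue = [52, 61, 65, 47, 67]

Answer: 52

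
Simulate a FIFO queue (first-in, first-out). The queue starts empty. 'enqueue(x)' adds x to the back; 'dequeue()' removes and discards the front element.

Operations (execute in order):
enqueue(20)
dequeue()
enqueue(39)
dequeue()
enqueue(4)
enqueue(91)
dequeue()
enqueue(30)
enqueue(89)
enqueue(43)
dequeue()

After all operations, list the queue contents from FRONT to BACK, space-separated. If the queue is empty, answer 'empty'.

enqueue(20): [20]
dequeue(): []
enqueue(39): [39]
dequeue(): []
enqueue(4): [4]
enqueue(91): [4, 91]
dequeue(): [91]
enqueue(30): [91, 30]
enqueue(89): [91, 30, 89]
enqueue(43): [91, 30, 89, 43]
dequeue(): [30, 89, 43]

Answer: 30 89 43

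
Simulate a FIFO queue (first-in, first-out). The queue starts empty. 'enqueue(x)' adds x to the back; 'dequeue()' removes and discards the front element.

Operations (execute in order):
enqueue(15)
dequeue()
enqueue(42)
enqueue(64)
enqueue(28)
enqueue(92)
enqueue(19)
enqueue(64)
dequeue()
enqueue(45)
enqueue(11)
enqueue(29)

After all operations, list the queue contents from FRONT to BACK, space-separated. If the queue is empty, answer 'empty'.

Answer: 64 28 92 19 64 45 11 29

Derivation:
enqueue(15): [15]
dequeue(): []
enqueue(42): [42]
enqueue(64): [42, 64]
enqueue(28): [42, 64, 28]
enqueue(92): [42, 64, 28, 92]
enqueue(19): [42, 64, 28, 92, 19]
enqueue(64): [42, 64, 28, 92, 19, 64]
dequeue(): [64, 28, 92, 19, 64]
enqueue(45): [64, 28, 92, 19, 64, 45]
enqueue(11): [64, 28, 92, 19, 64, 45, 11]
enqueue(29): [64, 28, 92, 19, 64, 45, 11, 29]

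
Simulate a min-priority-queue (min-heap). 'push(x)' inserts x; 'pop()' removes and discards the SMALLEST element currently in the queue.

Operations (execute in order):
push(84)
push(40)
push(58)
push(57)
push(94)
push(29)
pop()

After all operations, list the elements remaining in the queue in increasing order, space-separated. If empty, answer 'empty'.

Answer: 40 57 58 84 94

Derivation:
push(84): heap contents = [84]
push(40): heap contents = [40, 84]
push(58): heap contents = [40, 58, 84]
push(57): heap contents = [40, 57, 58, 84]
push(94): heap contents = [40, 57, 58, 84, 94]
push(29): heap contents = [29, 40, 57, 58, 84, 94]
pop() → 29: heap contents = [40, 57, 58, 84, 94]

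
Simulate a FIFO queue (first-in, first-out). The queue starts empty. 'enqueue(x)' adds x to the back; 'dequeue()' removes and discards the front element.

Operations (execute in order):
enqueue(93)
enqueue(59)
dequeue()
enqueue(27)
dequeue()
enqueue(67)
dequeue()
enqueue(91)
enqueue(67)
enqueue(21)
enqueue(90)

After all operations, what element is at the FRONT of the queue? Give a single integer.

Answer: 67

Derivation:
enqueue(93): queue = [93]
enqueue(59): queue = [93, 59]
dequeue(): queue = [59]
enqueue(27): queue = [59, 27]
dequeue(): queue = [27]
enqueue(67): queue = [27, 67]
dequeue(): queue = [67]
enqueue(91): queue = [67, 91]
enqueue(67): queue = [67, 91, 67]
enqueue(21): queue = [67, 91, 67, 21]
enqueue(90): queue = [67, 91, 67, 21, 90]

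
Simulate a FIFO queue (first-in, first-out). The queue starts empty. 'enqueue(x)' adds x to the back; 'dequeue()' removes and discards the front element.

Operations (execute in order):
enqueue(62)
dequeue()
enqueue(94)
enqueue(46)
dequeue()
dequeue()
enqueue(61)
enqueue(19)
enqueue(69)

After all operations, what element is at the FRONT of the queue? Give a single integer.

enqueue(62): queue = [62]
dequeue(): queue = []
enqueue(94): queue = [94]
enqueue(46): queue = [94, 46]
dequeue(): queue = [46]
dequeue(): queue = []
enqueue(61): queue = [61]
enqueue(19): queue = [61, 19]
enqueue(69): queue = [61, 19, 69]

Answer: 61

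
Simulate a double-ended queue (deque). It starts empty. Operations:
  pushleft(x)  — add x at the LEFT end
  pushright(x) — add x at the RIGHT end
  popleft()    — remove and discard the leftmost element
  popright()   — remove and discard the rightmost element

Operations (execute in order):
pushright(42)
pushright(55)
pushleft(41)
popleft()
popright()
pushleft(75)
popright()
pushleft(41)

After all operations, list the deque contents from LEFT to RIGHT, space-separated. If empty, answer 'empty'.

pushright(42): [42]
pushright(55): [42, 55]
pushleft(41): [41, 42, 55]
popleft(): [42, 55]
popright(): [42]
pushleft(75): [75, 42]
popright(): [75]
pushleft(41): [41, 75]

Answer: 41 75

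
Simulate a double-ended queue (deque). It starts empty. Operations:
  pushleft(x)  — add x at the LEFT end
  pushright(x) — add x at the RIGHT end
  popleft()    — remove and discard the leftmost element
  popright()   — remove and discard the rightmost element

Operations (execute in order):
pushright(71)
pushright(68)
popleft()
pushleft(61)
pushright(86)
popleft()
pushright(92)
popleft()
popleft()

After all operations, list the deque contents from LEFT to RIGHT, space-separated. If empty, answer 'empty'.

Answer: 92

Derivation:
pushright(71): [71]
pushright(68): [71, 68]
popleft(): [68]
pushleft(61): [61, 68]
pushright(86): [61, 68, 86]
popleft(): [68, 86]
pushright(92): [68, 86, 92]
popleft(): [86, 92]
popleft(): [92]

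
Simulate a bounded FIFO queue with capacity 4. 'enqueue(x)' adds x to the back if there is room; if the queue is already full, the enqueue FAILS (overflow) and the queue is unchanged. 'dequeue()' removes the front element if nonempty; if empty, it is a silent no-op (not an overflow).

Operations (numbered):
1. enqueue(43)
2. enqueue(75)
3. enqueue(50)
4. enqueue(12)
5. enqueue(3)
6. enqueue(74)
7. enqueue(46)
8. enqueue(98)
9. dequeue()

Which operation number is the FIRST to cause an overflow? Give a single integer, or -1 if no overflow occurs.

Answer: 5

Derivation:
1. enqueue(43): size=1
2. enqueue(75): size=2
3. enqueue(50): size=3
4. enqueue(12): size=4
5. enqueue(3): size=4=cap → OVERFLOW (fail)
6. enqueue(74): size=4=cap → OVERFLOW (fail)
7. enqueue(46): size=4=cap → OVERFLOW (fail)
8. enqueue(98): size=4=cap → OVERFLOW (fail)
9. dequeue(): size=3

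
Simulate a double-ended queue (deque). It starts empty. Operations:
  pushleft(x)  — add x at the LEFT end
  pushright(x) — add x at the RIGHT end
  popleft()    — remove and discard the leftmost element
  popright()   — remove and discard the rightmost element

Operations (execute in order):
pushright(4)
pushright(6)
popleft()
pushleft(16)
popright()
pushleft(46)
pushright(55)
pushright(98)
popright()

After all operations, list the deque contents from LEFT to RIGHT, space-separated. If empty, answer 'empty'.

Answer: 46 16 55

Derivation:
pushright(4): [4]
pushright(6): [4, 6]
popleft(): [6]
pushleft(16): [16, 6]
popright(): [16]
pushleft(46): [46, 16]
pushright(55): [46, 16, 55]
pushright(98): [46, 16, 55, 98]
popright(): [46, 16, 55]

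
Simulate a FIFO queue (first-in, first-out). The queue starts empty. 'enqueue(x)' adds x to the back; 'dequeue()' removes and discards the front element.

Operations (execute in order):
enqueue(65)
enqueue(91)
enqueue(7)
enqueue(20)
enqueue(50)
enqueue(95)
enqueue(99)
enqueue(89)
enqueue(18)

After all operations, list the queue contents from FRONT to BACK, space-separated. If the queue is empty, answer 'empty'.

Answer: 65 91 7 20 50 95 99 89 18

Derivation:
enqueue(65): [65]
enqueue(91): [65, 91]
enqueue(7): [65, 91, 7]
enqueue(20): [65, 91, 7, 20]
enqueue(50): [65, 91, 7, 20, 50]
enqueue(95): [65, 91, 7, 20, 50, 95]
enqueue(99): [65, 91, 7, 20, 50, 95, 99]
enqueue(89): [65, 91, 7, 20, 50, 95, 99, 89]
enqueue(18): [65, 91, 7, 20, 50, 95, 99, 89, 18]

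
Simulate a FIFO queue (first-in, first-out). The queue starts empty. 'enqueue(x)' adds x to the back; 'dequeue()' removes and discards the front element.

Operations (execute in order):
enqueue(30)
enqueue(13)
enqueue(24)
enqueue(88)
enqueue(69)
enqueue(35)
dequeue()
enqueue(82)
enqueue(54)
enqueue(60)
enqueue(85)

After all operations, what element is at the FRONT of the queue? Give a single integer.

Answer: 13

Derivation:
enqueue(30): queue = [30]
enqueue(13): queue = [30, 13]
enqueue(24): queue = [30, 13, 24]
enqueue(88): queue = [30, 13, 24, 88]
enqueue(69): queue = [30, 13, 24, 88, 69]
enqueue(35): queue = [30, 13, 24, 88, 69, 35]
dequeue(): queue = [13, 24, 88, 69, 35]
enqueue(82): queue = [13, 24, 88, 69, 35, 82]
enqueue(54): queue = [13, 24, 88, 69, 35, 82, 54]
enqueue(60): queue = [13, 24, 88, 69, 35, 82, 54, 60]
enqueue(85): queue = [13, 24, 88, 69, 35, 82, 54, 60, 85]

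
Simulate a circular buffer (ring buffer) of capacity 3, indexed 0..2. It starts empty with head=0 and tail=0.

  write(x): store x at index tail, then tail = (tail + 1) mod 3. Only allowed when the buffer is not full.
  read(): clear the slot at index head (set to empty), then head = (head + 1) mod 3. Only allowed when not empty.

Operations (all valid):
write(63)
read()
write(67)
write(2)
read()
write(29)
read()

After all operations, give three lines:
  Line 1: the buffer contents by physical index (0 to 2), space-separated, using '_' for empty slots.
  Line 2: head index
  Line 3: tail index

Answer: 29 _ _
0
1

Derivation:
write(63): buf=[63 _ _], head=0, tail=1, size=1
read(): buf=[_ _ _], head=1, tail=1, size=0
write(67): buf=[_ 67 _], head=1, tail=2, size=1
write(2): buf=[_ 67 2], head=1, tail=0, size=2
read(): buf=[_ _ 2], head=2, tail=0, size=1
write(29): buf=[29 _ 2], head=2, tail=1, size=2
read(): buf=[29 _ _], head=0, tail=1, size=1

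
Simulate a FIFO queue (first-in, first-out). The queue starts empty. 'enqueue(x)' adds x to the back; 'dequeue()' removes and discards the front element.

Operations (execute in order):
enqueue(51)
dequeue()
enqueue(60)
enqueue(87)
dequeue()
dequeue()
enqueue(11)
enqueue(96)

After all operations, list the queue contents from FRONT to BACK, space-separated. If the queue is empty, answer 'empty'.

enqueue(51): [51]
dequeue(): []
enqueue(60): [60]
enqueue(87): [60, 87]
dequeue(): [87]
dequeue(): []
enqueue(11): [11]
enqueue(96): [11, 96]

Answer: 11 96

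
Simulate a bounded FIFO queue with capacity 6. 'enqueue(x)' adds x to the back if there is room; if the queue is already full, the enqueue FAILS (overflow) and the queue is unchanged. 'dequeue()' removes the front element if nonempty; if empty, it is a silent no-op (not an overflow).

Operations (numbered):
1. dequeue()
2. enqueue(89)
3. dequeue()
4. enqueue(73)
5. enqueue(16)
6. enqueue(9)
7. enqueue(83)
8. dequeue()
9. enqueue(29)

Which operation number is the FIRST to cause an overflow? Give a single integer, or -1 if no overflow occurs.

1. dequeue(): empty, no-op, size=0
2. enqueue(89): size=1
3. dequeue(): size=0
4. enqueue(73): size=1
5. enqueue(16): size=2
6. enqueue(9): size=3
7. enqueue(83): size=4
8. dequeue(): size=3
9. enqueue(29): size=4

Answer: -1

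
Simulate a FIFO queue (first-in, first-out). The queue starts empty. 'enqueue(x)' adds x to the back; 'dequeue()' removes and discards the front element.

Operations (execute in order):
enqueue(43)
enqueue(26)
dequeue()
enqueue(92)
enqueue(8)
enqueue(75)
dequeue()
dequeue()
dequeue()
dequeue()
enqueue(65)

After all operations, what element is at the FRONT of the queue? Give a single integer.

enqueue(43): queue = [43]
enqueue(26): queue = [43, 26]
dequeue(): queue = [26]
enqueue(92): queue = [26, 92]
enqueue(8): queue = [26, 92, 8]
enqueue(75): queue = [26, 92, 8, 75]
dequeue(): queue = [92, 8, 75]
dequeue(): queue = [8, 75]
dequeue(): queue = [75]
dequeue(): queue = []
enqueue(65): queue = [65]

Answer: 65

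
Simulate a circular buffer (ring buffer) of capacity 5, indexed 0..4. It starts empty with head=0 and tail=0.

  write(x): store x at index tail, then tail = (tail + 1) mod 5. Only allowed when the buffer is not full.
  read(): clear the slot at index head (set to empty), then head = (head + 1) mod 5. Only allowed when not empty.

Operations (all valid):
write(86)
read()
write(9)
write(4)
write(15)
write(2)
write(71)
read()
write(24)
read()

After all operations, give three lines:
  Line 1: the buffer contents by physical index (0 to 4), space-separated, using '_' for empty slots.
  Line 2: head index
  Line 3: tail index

write(86): buf=[86 _ _ _ _], head=0, tail=1, size=1
read(): buf=[_ _ _ _ _], head=1, tail=1, size=0
write(9): buf=[_ 9 _ _ _], head=1, tail=2, size=1
write(4): buf=[_ 9 4 _ _], head=1, tail=3, size=2
write(15): buf=[_ 9 4 15 _], head=1, tail=4, size=3
write(2): buf=[_ 9 4 15 2], head=1, tail=0, size=4
write(71): buf=[71 9 4 15 2], head=1, tail=1, size=5
read(): buf=[71 _ 4 15 2], head=2, tail=1, size=4
write(24): buf=[71 24 4 15 2], head=2, tail=2, size=5
read(): buf=[71 24 _ 15 2], head=3, tail=2, size=4

Answer: 71 24 _ 15 2
3
2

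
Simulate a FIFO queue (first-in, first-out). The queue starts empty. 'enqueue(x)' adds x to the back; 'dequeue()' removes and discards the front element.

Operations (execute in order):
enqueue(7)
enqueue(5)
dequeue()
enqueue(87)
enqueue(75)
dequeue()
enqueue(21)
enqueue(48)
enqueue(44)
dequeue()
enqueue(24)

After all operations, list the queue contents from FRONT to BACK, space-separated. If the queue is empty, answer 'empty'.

Answer: 75 21 48 44 24

Derivation:
enqueue(7): [7]
enqueue(5): [7, 5]
dequeue(): [5]
enqueue(87): [5, 87]
enqueue(75): [5, 87, 75]
dequeue(): [87, 75]
enqueue(21): [87, 75, 21]
enqueue(48): [87, 75, 21, 48]
enqueue(44): [87, 75, 21, 48, 44]
dequeue(): [75, 21, 48, 44]
enqueue(24): [75, 21, 48, 44, 24]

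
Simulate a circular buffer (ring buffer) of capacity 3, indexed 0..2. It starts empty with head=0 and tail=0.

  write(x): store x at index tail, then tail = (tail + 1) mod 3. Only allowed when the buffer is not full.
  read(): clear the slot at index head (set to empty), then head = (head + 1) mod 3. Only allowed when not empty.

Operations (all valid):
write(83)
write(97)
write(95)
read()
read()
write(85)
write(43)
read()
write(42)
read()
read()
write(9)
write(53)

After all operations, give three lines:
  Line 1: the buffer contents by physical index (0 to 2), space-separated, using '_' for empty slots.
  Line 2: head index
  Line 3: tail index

write(83): buf=[83 _ _], head=0, tail=1, size=1
write(97): buf=[83 97 _], head=0, tail=2, size=2
write(95): buf=[83 97 95], head=0, tail=0, size=3
read(): buf=[_ 97 95], head=1, tail=0, size=2
read(): buf=[_ _ 95], head=2, tail=0, size=1
write(85): buf=[85 _ 95], head=2, tail=1, size=2
write(43): buf=[85 43 95], head=2, tail=2, size=3
read(): buf=[85 43 _], head=0, tail=2, size=2
write(42): buf=[85 43 42], head=0, tail=0, size=3
read(): buf=[_ 43 42], head=1, tail=0, size=2
read(): buf=[_ _ 42], head=2, tail=0, size=1
write(9): buf=[9 _ 42], head=2, tail=1, size=2
write(53): buf=[9 53 42], head=2, tail=2, size=3

Answer: 9 53 42
2
2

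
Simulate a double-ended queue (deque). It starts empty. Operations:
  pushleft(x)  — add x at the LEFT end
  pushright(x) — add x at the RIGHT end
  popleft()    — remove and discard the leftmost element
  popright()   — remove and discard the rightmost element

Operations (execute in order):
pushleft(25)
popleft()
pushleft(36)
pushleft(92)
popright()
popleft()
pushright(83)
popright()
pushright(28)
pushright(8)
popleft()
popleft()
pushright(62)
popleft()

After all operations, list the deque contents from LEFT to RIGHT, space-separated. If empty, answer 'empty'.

pushleft(25): [25]
popleft(): []
pushleft(36): [36]
pushleft(92): [92, 36]
popright(): [92]
popleft(): []
pushright(83): [83]
popright(): []
pushright(28): [28]
pushright(8): [28, 8]
popleft(): [8]
popleft(): []
pushright(62): [62]
popleft(): []

Answer: empty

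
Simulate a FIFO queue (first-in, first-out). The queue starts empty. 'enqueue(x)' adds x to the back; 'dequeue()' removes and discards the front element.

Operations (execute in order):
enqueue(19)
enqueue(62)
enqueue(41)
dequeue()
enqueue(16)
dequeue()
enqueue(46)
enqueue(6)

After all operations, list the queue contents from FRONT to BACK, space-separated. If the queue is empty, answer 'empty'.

enqueue(19): [19]
enqueue(62): [19, 62]
enqueue(41): [19, 62, 41]
dequeue(): [62, 41]
enqueue(16): [62, 41, 16]
dequeue(): [41, 16]
enqueue(46): [41, 16, 46]
enqueue(6): [41, 16, 46, 6]

Answer: 41 16 46 6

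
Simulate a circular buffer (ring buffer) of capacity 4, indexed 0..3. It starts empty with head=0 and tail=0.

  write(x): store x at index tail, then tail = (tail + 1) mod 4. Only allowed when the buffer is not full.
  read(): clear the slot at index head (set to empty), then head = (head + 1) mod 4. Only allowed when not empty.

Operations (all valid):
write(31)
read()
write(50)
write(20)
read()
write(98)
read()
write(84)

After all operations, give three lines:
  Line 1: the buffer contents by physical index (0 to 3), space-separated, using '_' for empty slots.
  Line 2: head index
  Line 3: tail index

write(31): buf=[31 _ _ _], head=0, tail=1, size=1
read(): buf=[_ _ _ _], head=1, tail=1, size=0
write(50): buf=[_ 50 _ _], head=1, tail=2, size=1
write(20): buf=[_ 50 20 _], head=1, tail=3, size=2
read(): buf=[_ _ 20 _], head=2, tail=3, size=1
write(98): buf=[_ _ 20 98], head=2, tail=0, size=2
read(): buf=[_ _ _ 98], head=3, tail=0, size=1
write(84): buf=[84 _ _ 98], head=3, tail=1, size=2

Answer: 84 _ _ 98
3
1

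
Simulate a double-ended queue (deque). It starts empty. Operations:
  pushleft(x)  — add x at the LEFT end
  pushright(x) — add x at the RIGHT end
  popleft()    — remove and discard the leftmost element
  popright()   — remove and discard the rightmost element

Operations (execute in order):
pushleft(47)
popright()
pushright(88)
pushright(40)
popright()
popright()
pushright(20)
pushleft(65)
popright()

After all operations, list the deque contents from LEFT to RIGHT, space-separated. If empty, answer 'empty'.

Answer: 65

Derivation:
pushleft(47): [47]
popright(): []
pushright(88): [88]
pushright(40): [88, 40]
popright(): [88]
popright(): []
pushright(20): [20]
pushleft(65): [65, 20]
popright(): [65]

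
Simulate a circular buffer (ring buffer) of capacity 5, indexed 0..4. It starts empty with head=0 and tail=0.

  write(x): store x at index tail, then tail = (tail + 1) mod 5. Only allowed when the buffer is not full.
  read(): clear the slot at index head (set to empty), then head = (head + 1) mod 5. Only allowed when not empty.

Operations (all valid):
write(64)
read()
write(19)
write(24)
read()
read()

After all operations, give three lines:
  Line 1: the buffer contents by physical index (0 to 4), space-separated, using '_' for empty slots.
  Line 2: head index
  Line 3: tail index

write(64): buf=[64 _ _ _ _], head=0, tail=1, size=1
read(): buf=[_ _ _ _ _], head=1, tail=1, size=0
write(19): buf=[_ 19 _ _ _], head=1, tail=2, size=1
write(24): buf=[_ 19 24 _ _], head=1, tail=3, size=2
read(): buf=[_ _ 24 _ _], head=2, tail=3, size=1
read(): buf=[_ _ _ _ _], head=3, tail=3, size=0

Answer: _ _ _ _ _
3
3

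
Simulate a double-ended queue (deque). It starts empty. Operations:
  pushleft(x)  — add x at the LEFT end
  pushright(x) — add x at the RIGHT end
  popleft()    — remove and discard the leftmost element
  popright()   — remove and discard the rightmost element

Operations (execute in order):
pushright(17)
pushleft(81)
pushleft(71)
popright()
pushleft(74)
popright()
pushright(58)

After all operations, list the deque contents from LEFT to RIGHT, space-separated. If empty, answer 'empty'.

Answer: 74 71 58

Derivation:
pushright(17): [17]
pushleft(81): [81, 17]
pushleft(71): [71, 81, 17]
popright(): [71, 81]
pushleft(74): [74, 71, 81]
popright(): [74, 71]
pushright(58): [74, 71, 58]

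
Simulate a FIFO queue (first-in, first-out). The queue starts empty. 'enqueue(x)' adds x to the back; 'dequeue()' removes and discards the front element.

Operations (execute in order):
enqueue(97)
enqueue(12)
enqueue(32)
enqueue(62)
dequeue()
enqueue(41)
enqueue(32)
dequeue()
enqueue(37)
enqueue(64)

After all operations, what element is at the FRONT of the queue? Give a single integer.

Answer: 32

Derivation:
enqueue(97): queue = [97]
enqueue(12): queue = [97, 12]
enqueue(32): queue = [97, 12, 32]
enqueue(62): queue = [97, 12, 32, 62]
dequeue(): queue = [12, 32, 62]
enqueue(41): queue = [12, 32, 62, 41]
enqueue(32): queue = [12, 32, 62, 41, 32]
dequeue(): queue = [32, 62, 41, 32]
enqueue(37): queue = [32, 62, 41, 32, 37]
enqueue(64): queue = [32, 62, 41, 32, 37, 64]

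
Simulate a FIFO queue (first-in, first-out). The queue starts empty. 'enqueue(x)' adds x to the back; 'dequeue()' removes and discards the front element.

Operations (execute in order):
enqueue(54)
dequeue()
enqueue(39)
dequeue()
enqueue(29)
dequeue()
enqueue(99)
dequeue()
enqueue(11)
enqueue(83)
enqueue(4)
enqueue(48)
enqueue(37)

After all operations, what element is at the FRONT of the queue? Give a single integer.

Answer: 11

Derivation:
enqueue(54): queue = [54]
dequeue(): queue = []
enqueue(39): queue = [39]
dequeue(): queue = []
enqueue(29): queue = [29]
dequeue(): queue = []
enqueue(99): queue = [99]
dequeue(): queue = []
enqueue(11): queue = [11]
enqueue(83): queue = [11, 83]
enqueue(4): queue = [11, 83, 4]
enqueue(48): queue = [11, 83, 4, 48]
enqueue(37): queue = [11, 83, 4, 48, 37]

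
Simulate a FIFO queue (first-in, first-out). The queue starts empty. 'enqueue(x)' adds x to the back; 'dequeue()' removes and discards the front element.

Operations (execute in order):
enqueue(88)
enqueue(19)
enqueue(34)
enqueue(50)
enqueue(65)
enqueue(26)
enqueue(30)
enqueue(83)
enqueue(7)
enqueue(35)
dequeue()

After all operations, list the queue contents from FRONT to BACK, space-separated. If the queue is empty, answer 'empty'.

Answer: 19 34 50 65 26 30 83 7 35

Derivation:
enqueue(88): [88]
enqueue(19): [88, 19]
enqueue(34): [88, 19, 34]
enqueue(50): [88, 19, 34, 50]
enqueue(65): [88, 19, 34, 50, 65]
enqueue(26): [88, 19, 34, 50, 65, 26]
enqueue(30): [88, 19, 34, 50, 65, 26, 30]
enqueue(83): [88, 19, 34, 50, 65, 26, 30, 83]
enqueue(7): [88, 19, 34, 50, 65, 26, 30, 83, 7]
enqueue(35): [88, 19, 34, 50, 65, 26, 30, 83, 7, 35]
dequeue(): [19, 34, 50, 65, 26, 30, 83, 7, 35]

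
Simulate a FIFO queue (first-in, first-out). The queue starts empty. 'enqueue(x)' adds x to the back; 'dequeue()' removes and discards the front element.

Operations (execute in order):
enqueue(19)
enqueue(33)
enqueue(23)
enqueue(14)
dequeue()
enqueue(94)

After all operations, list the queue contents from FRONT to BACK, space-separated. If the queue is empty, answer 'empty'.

enqueue(19): [19]
enqueue(33): [19, 33]
enqueue(23): [19, 33, 23]
enqueue(14): [19, 33, 23, 14]
dequeue(): [33, 23, 14]
enqueue(94): [33, 23, 14, 94]

Answer: 33 23 14 94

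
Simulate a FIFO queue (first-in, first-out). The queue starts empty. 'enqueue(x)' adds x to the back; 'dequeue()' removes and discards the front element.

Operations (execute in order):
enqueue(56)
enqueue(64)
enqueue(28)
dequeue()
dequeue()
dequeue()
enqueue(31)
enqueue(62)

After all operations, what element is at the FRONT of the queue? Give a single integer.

enqueue(56): queue = [56]
enqueue(64): queue = [56, 64]
enqueue(28): queue = [56, 64, 28]
dequeue(): queue = [64, 28]
dequeue(): queue = [28]
dequeue(): queue = []
enqueue(31): queue = [31]
enqueue(62): queue = [31, 62]

Answer: 31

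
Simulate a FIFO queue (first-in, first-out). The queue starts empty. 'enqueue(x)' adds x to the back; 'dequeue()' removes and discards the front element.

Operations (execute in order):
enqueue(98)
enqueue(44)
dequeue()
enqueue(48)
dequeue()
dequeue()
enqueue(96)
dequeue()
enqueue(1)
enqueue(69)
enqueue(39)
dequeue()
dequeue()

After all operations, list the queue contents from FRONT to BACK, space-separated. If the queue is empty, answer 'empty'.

Answer: 39

Derivation:
enqueue(98): [98]
enqueue(44): [98, 44]
dequeue(): [44]
enqueue(48): [44, 48]
dequeue(): [48]
dequeue(): []
enqueue(96): [96]
dequeue(): []
enqueue(1): [1]
enqueue(69): [1, 69]
enqueue(39): [1, 69, 39]
dequeue(): [69, 39]
dequeue(): [39]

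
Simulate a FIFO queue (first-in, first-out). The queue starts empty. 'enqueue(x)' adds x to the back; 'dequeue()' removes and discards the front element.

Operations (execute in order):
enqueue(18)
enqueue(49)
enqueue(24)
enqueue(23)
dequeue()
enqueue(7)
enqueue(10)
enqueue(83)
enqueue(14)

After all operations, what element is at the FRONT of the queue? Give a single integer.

enqueue(18): queue = [18]
enqueue(49): queue = [18, 49]
enqueue(24): queue = [18, 49, 24]
enqueue(23): queue = [18, 49, 24, 23]
dequeue(): queue = [49, 24, 23]
enqueue(7): queue = [49, 24, 23, 7]
enqueue(10): queue = [49, 24, 23, 7, 10]
enqueue(83): queue = [49, 24, 23, 7, 10, 83]
enqueue(14): queue = [49, 24, 23, 7, 10, 83, 14]

Answer: 49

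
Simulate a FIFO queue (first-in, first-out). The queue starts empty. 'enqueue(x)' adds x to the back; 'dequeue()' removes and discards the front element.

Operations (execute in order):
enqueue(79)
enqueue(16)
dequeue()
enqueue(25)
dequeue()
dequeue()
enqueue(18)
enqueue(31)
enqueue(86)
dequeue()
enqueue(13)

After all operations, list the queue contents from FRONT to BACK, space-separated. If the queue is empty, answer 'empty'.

Answer: 31 86 13

Derivation:
enqueue(79): [79]
enqueue(16): [79, 16]
dequeue(): [16]
enqueue(25): [16, 25]
dequeue(): [25]
dequeue(): []
enqueue(18): [18]
enqueue(31): [18, 31]
enqueue(86): [18, 31, 86]
dequeue(): [31, 86]
enqueue(13): [31, 86, 13]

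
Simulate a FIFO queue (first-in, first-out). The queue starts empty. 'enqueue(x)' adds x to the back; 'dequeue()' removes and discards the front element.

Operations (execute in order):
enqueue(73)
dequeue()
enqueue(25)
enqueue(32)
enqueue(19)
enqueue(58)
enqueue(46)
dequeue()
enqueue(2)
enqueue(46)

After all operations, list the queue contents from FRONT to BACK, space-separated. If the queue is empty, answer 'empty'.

enqueue(73): [73]
dequeue(): []
enqueue(25): [25]
enqueue(32): [25, 32]
enqueue(19): [25, 32, 19]
enqueue(58): [25, 32, 19, 58]
enqueue(46): [25, 32, 19, 58, 46]
dequeue(): [32, 19, 58, 46]
enqueue(2): [32, 19, 58, 46, 2]
enqueue(46): [32, 19, 58, 46, 2, 46]

Answer: 32 19 58 46 2 46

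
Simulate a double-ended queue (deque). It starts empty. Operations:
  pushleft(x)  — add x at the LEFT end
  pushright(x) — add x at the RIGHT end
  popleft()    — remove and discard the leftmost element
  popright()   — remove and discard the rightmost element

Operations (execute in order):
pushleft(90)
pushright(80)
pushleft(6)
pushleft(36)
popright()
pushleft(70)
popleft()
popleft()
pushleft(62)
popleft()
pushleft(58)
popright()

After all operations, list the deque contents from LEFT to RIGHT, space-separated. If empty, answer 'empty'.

Answer: 58 6

Derivation:
pushleft(90): [90]
pushright(80): [90, 80]
pushleft(6): [6, 90, 80]
pushleft(36): [36, 6, 90, 80]
popright(): [36, 6, 90]
pushleft(70): [70, 36, 6, 90]
popleft(): [36, 6, 90]
popleft(): [6, 90]
pushleft(62): [62, 6, 90]
popleft(): [6, 90]
pushleft(58): [58, 6, 90]
popright(): [58, 6]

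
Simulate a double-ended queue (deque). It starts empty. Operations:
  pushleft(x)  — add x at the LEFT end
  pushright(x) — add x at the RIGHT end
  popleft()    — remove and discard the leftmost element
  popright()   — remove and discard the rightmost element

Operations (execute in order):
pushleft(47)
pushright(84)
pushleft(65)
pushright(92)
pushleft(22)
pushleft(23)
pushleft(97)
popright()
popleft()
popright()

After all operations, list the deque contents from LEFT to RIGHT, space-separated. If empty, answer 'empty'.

Answer: 23 22 65 47

Derivation:
pushleft(47): [47]
pushright(84): [47, 84]
pushleft(65): [65, 47, 84]
pushright(92): [65, 47, 84, 92]
pushleft(22): [22, 65, 47, 84, 92]
pushleft(23): [23, 22, 65, 47, 84, 92]
pushleft(97): [97, 23, 22, 65, 47, 84, 92]
popright(): [97, 23, 22, 65, 47, 84]
popleft(): [23, 22, 65, 47, 84]
popright(): [23, 22, 65, 47]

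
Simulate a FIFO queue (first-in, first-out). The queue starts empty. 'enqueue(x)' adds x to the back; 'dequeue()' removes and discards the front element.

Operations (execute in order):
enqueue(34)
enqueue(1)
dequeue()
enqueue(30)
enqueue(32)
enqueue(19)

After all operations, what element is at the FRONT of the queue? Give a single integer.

Answer: 1

Derivation:
enqueue(34): queue = [34]
enqueue(1): queue = [34, 1]
dequeue(): queue = [1]
enqueue(30): queue = [1, 30]
enqueue(32): queue = [1, 30, 32]
enqueue(19): queue = [1, 30, 32, 19]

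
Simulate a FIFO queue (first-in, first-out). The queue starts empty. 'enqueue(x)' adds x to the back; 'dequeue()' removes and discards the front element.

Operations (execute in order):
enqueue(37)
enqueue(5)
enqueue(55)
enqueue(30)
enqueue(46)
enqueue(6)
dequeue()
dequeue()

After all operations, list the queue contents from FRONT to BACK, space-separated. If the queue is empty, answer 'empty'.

Answer: 55 30 46 6

Derivation:
enqueue(37): [37]
enqueue(5): [37, 5]
enqueue(55): [37, 5, 55]
enqueue(30): [37, 5, 55, 30]
enqueue(46): [37, 5, 55, 30, 46]
enqueue(6): [37, 5, 55, 30, 46, 6]
dequeue(): [5, 55, 30, 46, 6]
dequeue(): [55, 30, 46, 6]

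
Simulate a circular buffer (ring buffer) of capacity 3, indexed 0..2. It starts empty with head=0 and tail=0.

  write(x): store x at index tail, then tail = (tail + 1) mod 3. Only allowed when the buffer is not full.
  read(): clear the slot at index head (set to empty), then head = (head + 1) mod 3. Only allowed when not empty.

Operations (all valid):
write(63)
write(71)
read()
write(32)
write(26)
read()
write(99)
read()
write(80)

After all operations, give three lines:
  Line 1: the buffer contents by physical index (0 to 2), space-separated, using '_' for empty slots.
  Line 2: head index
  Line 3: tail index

write(63): buf=[63 _ _], head=0, tail=1, size=1
write(71): buf=[63 71 _], head=0, tail=2, size=2
read(): buf=[_ 71 _], head=1, tail=2, size=1
write(32): buf=[_ 71 32], head=1, tail=0, size=2
write(26): buf=[26 71 32], head=1, tail=1, size=3
read(): buf=[26 _ 32], head=2, tail=1, size=2
write(99): buf=[26 99 32], head=2, tail=2, size=3
read(): buf=[26 99 _], head=0, tail=2, size=2
write(80): buf=[26 99 80], head=0, tail=0, size=3

Answer: 26 99 80
0
0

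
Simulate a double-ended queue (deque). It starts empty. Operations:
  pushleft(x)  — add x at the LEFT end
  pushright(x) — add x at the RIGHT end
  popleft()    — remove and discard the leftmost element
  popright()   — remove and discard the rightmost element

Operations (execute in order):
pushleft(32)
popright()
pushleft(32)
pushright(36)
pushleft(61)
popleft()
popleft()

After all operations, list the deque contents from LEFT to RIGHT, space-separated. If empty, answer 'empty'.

pushleft(32): [32]
popright(): []
pushleft(32): [32]
pushright(36): [32, 36]
pushleft(61): [61, 32, 36]
popleft(): [32, 36]
popleft(): [36]

Answer: 36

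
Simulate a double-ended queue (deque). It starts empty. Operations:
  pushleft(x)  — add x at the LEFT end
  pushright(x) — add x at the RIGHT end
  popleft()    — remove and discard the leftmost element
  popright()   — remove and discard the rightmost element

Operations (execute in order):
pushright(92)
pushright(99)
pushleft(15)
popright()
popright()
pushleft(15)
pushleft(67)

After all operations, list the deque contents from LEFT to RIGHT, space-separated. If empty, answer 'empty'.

Answer: 67 15 15

Derivation:
pushright(92): [92]
pushright(99): [92, 99]
pushleft(15): [15, 92, 99]
popright(): [15, 92]
popright(): [15]
pushleft(15): [15, 15]
pushleft(67): [67, 15, 15]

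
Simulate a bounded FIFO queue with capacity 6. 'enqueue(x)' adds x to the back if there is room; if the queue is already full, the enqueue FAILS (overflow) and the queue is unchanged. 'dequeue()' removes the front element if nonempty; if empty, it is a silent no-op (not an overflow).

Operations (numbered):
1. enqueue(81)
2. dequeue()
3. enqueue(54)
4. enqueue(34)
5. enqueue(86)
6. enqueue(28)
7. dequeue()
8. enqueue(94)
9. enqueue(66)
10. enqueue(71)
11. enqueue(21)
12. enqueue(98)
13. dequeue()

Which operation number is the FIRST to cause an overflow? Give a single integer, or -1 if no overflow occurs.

1. enqueue(81): size=1
2. dequeue(): size=0
3. enqueue(54): size=1
4. enqueue(34): size=2
5. enqueue(86): size=3
6. enqueue(28): size=4
7. dequeue(): size=3
8. enqueue(94): size=4
9. enqueue(66): size=5
10. enqueue(71): size=6
11. enqueue(21): size=6=cap → OVERFLOW (fail)
12. enqueue(98): size=6=cap → OVERFLOW (fail)
13. dequeue(): size=5

Answer: 11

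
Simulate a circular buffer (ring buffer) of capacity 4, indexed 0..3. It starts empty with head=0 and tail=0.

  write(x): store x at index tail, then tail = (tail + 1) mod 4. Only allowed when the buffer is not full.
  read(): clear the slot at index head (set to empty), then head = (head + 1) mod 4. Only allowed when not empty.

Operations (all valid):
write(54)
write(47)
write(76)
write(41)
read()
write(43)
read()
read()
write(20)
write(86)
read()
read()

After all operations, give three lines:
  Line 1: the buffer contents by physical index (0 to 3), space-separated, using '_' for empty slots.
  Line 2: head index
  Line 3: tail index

Answer: _ 20 86 _
1
3

Derivation:
write(54): buf=[54 _ _ _], head=0, tail=1, size=1
write(47): buf=[54 47 _ _], head=0, tail=2, size=2
write(76): buf=[54 47 76 _], head=0, tail=3, size=3
write(41): buf=[54 47 76 41], head=0, tail=0, size=4
read(): buf=[_ 47 76 41], head=1, tail=0, size=3
write(43): buf=[43 47 76 41], head=1, tail=1, size=4
read(): buf=[43 _ 76 41], head=2, tail=1, size=3
read(): buf=[43 _ _ 41], head=3, tail=1, size=2
write(20): buf=[43 20 _ 41], head=3, tail=2, size=3
write(86): buf=[43 20 86 41], head=3, tail=3, size=4
read(): buf=[43 20 86 _], head=0, tail=3, size=3
read(): buf=[_ 20 86 _], head=1, tail=3, size=2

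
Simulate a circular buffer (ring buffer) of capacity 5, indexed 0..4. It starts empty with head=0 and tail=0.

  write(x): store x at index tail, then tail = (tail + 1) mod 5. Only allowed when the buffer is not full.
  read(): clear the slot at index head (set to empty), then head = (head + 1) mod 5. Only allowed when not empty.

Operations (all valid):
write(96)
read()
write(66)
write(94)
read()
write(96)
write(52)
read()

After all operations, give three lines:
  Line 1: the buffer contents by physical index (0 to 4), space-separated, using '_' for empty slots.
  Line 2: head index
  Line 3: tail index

write(96): buf=[96 _ _ _ _], head=0, tail=1, size=1
read(): buf=[_ _ _ _ _], head=1, tail=1, size=0
write(66): buf=[_ 66 _ _ _], head=1, tail=2, size=1
write(94): buf=[_ 66 94 _ _], head=1, tail=3, size=2
read(): buf=[_ _ 94 _ _], head=2, tail=3, size=1
write(96): buf=[_ _ 94 96 _], head=2, tail=4, size=2
write(52): buf=[_ _ 94 96 52], head=2, tail=0, size=3
read(): buf=[_ _ _ 96 52], head=3, tail=0, size=2

Answer: _ _ _ 96 52
3
0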